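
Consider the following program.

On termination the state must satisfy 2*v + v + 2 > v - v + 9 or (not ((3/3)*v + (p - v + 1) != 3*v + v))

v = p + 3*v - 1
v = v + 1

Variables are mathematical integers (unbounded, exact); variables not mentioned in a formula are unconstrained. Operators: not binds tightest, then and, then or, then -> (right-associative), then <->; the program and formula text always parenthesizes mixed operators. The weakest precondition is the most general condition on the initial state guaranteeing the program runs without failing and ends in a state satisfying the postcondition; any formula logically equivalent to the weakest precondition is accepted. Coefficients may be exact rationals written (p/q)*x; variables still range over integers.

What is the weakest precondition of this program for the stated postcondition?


Working backward. After the program, the postcondition 2*v + v + 2 > v - v + 9 or (not ((3/3)*v + (p - v + 1) != 3*v + v)) must hold; in canonical form it is 3*v > 7 or (not (p != 4*v - 1)).
Before v := v + 1: 3*v > 4 or (not (p != 4*v + 3))
Before v := p + 3*v - 1: 3*p + 9*v > 7 or (not (3*p + 12*v != 1))
Answer: WP = 3*p + 9*v > 7 or (not (3*p + 12*v != 1))


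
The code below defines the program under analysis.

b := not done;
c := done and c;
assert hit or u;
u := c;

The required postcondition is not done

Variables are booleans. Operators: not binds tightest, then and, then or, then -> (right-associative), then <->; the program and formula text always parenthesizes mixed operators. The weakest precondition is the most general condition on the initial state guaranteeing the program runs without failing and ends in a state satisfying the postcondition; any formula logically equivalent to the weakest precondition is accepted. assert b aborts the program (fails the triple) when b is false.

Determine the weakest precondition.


Working backward. After the program, not done must hold.
Before u := c: not done
Before assert hit or u: (hit or u) and (not done)
Before c := done and c: (hit or u) and (not done)
Before b := not done: (hit or u) and (not done)
Answer: WP = (hit or u) and (not done)


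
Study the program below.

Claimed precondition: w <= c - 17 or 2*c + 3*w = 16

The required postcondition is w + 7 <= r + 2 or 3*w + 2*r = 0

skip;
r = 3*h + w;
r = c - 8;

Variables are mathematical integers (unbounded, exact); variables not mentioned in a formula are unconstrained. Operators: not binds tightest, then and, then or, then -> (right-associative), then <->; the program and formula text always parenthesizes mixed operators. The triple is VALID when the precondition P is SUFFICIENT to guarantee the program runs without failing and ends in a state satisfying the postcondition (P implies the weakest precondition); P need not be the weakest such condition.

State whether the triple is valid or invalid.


Working backward. After the program, the postcondition w + 7 <= r + 2 or 3*w + 2*r = 0 must hold; in canonical form it is w <= r - 5 or 2*r + 3*w = 0.
Before r := c - 8: w <= c - 13 or 2*c + 3*w = 16
Before r := 3*h + w: w <= c - 13 or 2*c + 3*w = 16
Before skip: w <= c - 13 or 2*c + 3*w = 16
The weakest precondition is w <= c - 13 or 2*c + 3*w = 16.
Check whether w <= c - 17 or 2*c + 3*w = 16 implies it.
Every state satisfying the precondition satisfies the weakest precondition: the implication holds.
Answer: valid


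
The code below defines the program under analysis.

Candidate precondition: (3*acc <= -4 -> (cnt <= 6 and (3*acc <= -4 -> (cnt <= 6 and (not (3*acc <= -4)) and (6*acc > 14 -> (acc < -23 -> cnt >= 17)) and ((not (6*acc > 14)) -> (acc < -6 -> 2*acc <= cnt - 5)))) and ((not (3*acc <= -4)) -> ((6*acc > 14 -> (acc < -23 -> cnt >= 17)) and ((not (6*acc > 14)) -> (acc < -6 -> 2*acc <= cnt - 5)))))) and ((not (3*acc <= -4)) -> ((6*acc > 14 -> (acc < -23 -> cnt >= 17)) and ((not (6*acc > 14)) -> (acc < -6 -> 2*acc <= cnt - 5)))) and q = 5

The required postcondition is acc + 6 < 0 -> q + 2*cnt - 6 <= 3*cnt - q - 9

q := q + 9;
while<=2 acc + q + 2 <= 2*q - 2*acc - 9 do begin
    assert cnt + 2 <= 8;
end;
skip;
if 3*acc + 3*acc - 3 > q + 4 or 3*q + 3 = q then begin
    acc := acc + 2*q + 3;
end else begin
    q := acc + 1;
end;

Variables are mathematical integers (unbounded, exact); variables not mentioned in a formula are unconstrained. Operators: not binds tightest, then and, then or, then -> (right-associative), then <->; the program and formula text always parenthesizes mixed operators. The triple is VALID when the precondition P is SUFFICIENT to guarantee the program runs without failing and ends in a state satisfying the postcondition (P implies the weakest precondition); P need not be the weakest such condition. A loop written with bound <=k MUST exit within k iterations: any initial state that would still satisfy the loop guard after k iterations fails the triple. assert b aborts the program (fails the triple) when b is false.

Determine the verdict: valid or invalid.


Working backward. After the program, the postcondition acc + 6 < 0 -> q + 2*cnt - 6 <= 3*cnt - q - 9 must hold; in canonical form it is acc < -6 -> 2*q <= cnt - 3.
Then branch requires acc + 2*q < -9 -> 2*q <= cnt - 3; else branch requires acc < -6 -> 2*acc <= cnt - 5.
Before the if: ((6*acc > q + 7 or 2*q = -3) -> (acc + 2*q < -9 -> 2*q <= cnt - 3)) and ((not (6*acc > q + 7 or 2*q = -3)) -> (acc < -6 -> 2*acc <= cnt - 5))
Before skip: ((6*acc > q + 7 or 2*q = -3) -> (acc + 2*q < -9 -> 2*q <= cnt - 3)) and ((not (6*acc > q + 7 or 2*q = -3)) -> (acc < -6 -> 2*acc <= cnt - 5))
Before the loop (bound <=2), unroll the exhaustion recursion (WP_0 = exit-now case; WP_j = one more guarded iteration, up to j = 2):
  WP_0: (not (3*acc <= q - 11)) and ((6*acc > q + 7 or 2*q = -3) -> (acc + 2*q < -9 -> 2*q <= cnt - 3)) and ((not (6*acc > q + 7 or 2*q = -3)) -> (acc < -6 -> 2*acc <= cnt - 5))
  WP_1: (3*acc <= q - 11 -> (cnt <= 6 and (not (3*acc <= q - 11)) and ((6*acc > q + 7 or 2*q = -3) -> (acc + 2*q < -9 -> 2*q <= cnt - 3)) and ((not (6*acc > q + 7 or 2*q = -3)) -> (acc < -6 -> 2*acc <= cnt - 5)))) and ((not (3*acc <= q - 11)) -> (((6*acc > q + 7 or 2*q = -3) -> (acc + 2*q < -9 -> 2*q <= cnt - 3)) and ((not (6*acc > q + 7 or 2*q = -3)) -> (acc < -6 -> 2*acc <= cnt - 5))))
  WP_2: (3*acc <= q - 11 -> (cnt <= 6 and (3*acc <= q - 11 -> (cnt <= 6 and (not (3*acc <= q - 11)) and ((6*acc > q + 7 or 2*q = -3) -> (acc + 2*q < -9 -> 2*q <= cnt - 3)) and ((not (6*acc > q + 7 or 2*q = -3)) -> (acc < -6 -> 2*acc <= cnt - 5)))) and ((not (3*acc <= q - 11)) -> (((6*acc > q + 7 or 2*q = -3) -> (acc + 2*q < -9 -> 2*q <= cnt - 3)) and ((not (6*acc > q + 7 or 2*q = -3)) -> (acc < -6 -> 2*acc <= cnt - 5)))))) and ((not (3*acc <= q - 11)) -> (((6*acc > q + 7 or 2*q = -3) -> (acc + 2*q < -9 -> 2*q <= cnt - 3)) and ((not (6*acc > q + 7 or 2*q = -3)) -> (acc < -6 -> 2*acc <= cnt - 5))))
So before the loop: (3*acc <= q - 11 -> (cnt <= 6 and (3*acc <= q - 11 -> (cnt <= 6 and (not (3*acc <= q - 11)) and ((6*acc > q + 7 or 2*q = -3) -> (acc + 2*q < -9 -> 2*q <= cnt - 3)) and ((not (6*acc > q + 7 or 2*q = -3)) -> (acc < -6 -> 2*acc <= cnt - 5)))) and ((not (3*acc <= q - 11)) -> (((6*acc > q + 7 or 2*q = -3) -> (acc + 2*q < -9 -> 2*q <= cnt - 3)) and ((not (6*acc > q + 7 or 2*q = -3)) -> (acc < -6 -> 2*acc <= cnt - 5)))))) and ((not (3*acc <= q - 11)) -> (((6*acc > q + 7 or 2*q = -3) -> (acc + 2*q < -9 -> 2*q <= cnt - 3)) and ((not (6*acc > q + 7 or 2*q = -3)) -> (acc < -6 -> 2*acc <= cnt - 5))))
Before q := q + 9: (3*acc <= q - 2 -> (cnt <= 6 and (3*acc <= q - 2 -> (cnt <= 6 and (not (3*acc <= q - 2)) and ((6*acc > q + 16 or 2*q = -21) -> (acc + 2*q < -27 -> 2*q <= cnt - 21)) and ((not (6*acc > q + 16 or 2*q = -21)) -> (acc < -6 -> 2*acc <= cnt - 5)))) and ((not (3*acc <= q - 2)) -> (((6*acc > q + 16 or 2*q = -21) -> (acc + 2*q < -27 -> 2*q <= cnt - 21)) and ((not (6*acc > q + 16 or 2*q = -21)) -> (acc < -6 -> 2*acc <= cnt - 5)))))) and ((not (3*acc <= q - 2)) -> (((6*acc > q + 16 or 2*q = -21) -> (acc + 2*q < -27 -> 2*q <= cnt - 21)) and ((not (6*acc > q + 16 or 2*q = -21)) -> (acc < -6 -> 2*acc <= cnt - 5))))
The weakest precondition is (3*acc <= q - 2 -> (cnt <= 6 and (3*acc <= q - 2 -> (cnt <= 6 and (not (3*acc <= q - 2)) and ((6*acc > q + 16 or 2*q = -21) -> (acc + 2*q < -27 -> 2*q <= cnt - 21)) and ((not (6*acc > q + 16 or 2*q = -21)) -> (acc < -6 -> 2*acc <= cnt - 5)))) and ((not (3*acc <= q - 2)) -> (((6*acc > q + 16 or 2*q = -21) -> (acc + 2*q < -27 -> 2*q <= cnt - 21)) and ((not (6*acc > q + 16 or 2*q = -21)) -> (acc < -6 -> 2*acc <= cnt - 5)))))) and ((not (3*acc <= q - 2)) -> (((6*acc > q + 16 or 2*q = -21) -> (acc + 2*q < -27 -> 2*q <= cnt - 21)) and ((not (6*acc > q + 16 or 2*q = -21)) -> (acc < -6 -> 2*acc <= cnt - 5)))).
Check whether (3*acc <= -4 -> (cnt <= 6 and (3*acc <= -4 -> (cnt <= 6 and (not (3*acc <= -4)) and (6*acc > 14 -> (acc < -23 -> cnt >= 17)) and ((not (6*acc > 14)) -> (acc < -6 -> 2*acc <= cnt - 5)))) and ((not (3*acc <= -4)) -> ((6*acc > 14 -> (acc < -23 -> cnt >= 17)) and ((not (6*acc > 14)) -> (acc < -6 -> 2*acc <= cnt - 5)))))) and ((not (3*acc <= -4)) -> ((6*acc > 14 -> (acc < -23 -> cnt >= 17)) and ((not (6*acc > 14)) -> (acc < -6 -> 2*acc <= cnt - 5)))) and q = 5 implies it.
Countermodel: at the initial state acc = 0, cnt = 0, q = 5, the precondition holds but the weakest precondition fails.
Answer: invalid


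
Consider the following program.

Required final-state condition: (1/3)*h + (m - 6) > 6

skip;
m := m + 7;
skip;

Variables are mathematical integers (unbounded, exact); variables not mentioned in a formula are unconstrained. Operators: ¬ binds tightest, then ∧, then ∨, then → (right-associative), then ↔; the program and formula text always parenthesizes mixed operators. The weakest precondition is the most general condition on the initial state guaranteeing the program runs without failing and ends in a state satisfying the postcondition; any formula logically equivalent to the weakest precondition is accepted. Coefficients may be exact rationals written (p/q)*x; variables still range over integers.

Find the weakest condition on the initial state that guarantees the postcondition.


Working backward. After the program, the postcondition (1/3)*h + (m - 6) > 6 must hold; in canonical form it is (1/3)*h + m > 12.
Before skip: (1/3)*h + m > 12
Before m := m + 7: (1/3)*h + m > 5
Before skip: (1/3)*h + m > 5
Answer: WP = (1/3)*h + m > 5


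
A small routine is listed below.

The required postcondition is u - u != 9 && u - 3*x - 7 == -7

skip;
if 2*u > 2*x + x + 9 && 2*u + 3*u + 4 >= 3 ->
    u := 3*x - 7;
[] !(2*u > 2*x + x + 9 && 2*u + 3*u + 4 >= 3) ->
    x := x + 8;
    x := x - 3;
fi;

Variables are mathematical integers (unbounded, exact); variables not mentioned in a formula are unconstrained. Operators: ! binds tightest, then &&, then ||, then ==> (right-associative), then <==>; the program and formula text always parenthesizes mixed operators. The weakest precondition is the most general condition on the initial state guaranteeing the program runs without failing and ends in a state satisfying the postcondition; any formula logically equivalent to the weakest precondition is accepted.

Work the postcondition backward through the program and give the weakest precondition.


Working backward. After the program, the postcondition u - u != 9 && u - 3*x - 7 == -7 must hold; in canonical form it is u == 3*x.
Then branch requires false; else branch requires u == 3*x + 15.
Before the if: (!(2*u > 3*x + 9 && 5*u >= -1)) && ((!(2*u > 3*x + 9 && 5*u >= -1)) ==> u == 3*x + 15)
Before skip: (!(2*u > 3*x + 9 && 5*u >= -1)) && ((!(2*u > 3*x + 9 && 5*u >= -1)) ==> u == 3*x + 15)
Answer: WP = (!(2*u > 3*x + 9 && 5*u >= -1)) && ((!(2*u > 3*x + 9 && 5*u >= -1)) ==> u == 3*x + 15)


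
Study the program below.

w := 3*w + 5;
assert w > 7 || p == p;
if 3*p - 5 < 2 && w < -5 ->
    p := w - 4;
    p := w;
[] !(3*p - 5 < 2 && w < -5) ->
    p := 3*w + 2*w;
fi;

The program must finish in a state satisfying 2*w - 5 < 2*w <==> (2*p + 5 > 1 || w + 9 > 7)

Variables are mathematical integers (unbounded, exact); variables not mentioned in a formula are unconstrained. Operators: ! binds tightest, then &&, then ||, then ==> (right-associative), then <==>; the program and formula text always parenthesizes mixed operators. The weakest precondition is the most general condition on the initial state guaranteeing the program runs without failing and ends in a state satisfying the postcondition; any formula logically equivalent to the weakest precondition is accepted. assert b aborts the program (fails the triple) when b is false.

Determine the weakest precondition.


Working backward. After the program, the postcondition 2*w - 5 < 2*w <==> (2*p + 5 > 1 || w + 9 > 7) must hold; in canonical form it is 2*p > -4 || w > -2.
Then branch requires 2*w > -4 || w > -2; else branch requires 10*w > -4 || w > -2.
Before the if: ((3*p < 7 && w < -5) ==> (2*w > -4 || w > -2)) && ((!(3*p < 7 && w < -5)) ==> (10*w > -4 || w > -2))
Before assert w > 7 || p == p: ((3*p < 7 && w < -5) ==> (2*w > -4 || w > -2)) && ((!(3*p < 7 && w < -5)) ==> (10*w > -4 || w > -2))
Before w := 3*w + 5: ((3*p < 7 && 3*w < -10) ==> (6*w > -14 || 3*w > -7)) && ((!(3*p < 7 && 3*w < -10)) ==> (30*w > -54 || 3*w > -7))
Answer: WP = ((3*p < 7 && 3*w < -10) ==> (6*w > -14 || 3*w > -7)) && ((!(3*p < 7 && 3*w < -10)) ==> (30*w > -54 || 3*w > -7))


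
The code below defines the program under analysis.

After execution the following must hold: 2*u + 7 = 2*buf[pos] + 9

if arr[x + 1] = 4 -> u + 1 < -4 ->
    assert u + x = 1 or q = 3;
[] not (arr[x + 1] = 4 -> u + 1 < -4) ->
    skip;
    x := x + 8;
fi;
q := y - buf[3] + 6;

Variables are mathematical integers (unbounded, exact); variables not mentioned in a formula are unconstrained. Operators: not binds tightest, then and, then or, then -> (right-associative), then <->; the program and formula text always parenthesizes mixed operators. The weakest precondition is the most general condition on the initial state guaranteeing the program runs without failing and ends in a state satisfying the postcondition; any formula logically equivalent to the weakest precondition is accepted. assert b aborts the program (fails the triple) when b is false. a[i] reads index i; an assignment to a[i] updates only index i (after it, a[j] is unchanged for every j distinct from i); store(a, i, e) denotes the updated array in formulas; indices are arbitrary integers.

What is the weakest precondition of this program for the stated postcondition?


Working backward. After the program, the postcondition 2*u + 7 = 2*buf[pos] + 9 must hold; in canonical form it is 2*u = 2*buf[pos] + 2.
Before q := y - buf[3] + 6: 2*u = 2*buf[pos] + 2
Then branch requires (u + x = 1 or q = 3) and 2*u = 2*buf[pos] + 2; else branch requires 2*u = 2*buf[pos] + 2.
Before the if: ((arr[x + 1] = 4 -> u < -5) -> ((u + x = 1 or q = 3) and 2*u = 2*buf[pos] + 2)) and ((not (arr[x + 1] = 4 -> u < -5)) -> 2*u = 2*buf[pos] + 2)
Answer: WP = ((arr[x + 1] = 4 -> u < -5) -> ((u + x = 1 or q = 3) and 2*u = 2*buf[pos] + 2)) and ((not (arr[x + 1] = 4 -> u < -5)) -> 2*u = 2*buf[pos] + 2)


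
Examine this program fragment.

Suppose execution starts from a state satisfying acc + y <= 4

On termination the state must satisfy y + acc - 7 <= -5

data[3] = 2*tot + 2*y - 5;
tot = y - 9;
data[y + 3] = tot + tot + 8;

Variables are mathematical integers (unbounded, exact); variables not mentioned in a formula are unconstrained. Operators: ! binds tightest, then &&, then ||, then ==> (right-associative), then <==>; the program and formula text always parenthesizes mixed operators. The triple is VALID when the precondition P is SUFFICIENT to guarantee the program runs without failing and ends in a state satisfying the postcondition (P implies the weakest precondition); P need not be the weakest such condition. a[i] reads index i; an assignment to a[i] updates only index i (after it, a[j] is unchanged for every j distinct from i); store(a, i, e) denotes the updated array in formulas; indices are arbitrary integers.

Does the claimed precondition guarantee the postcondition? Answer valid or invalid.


Working backward. After the program, the postcondition y + acc - 7 <= -5 must hold; in canonical form it is acc + y <= 2.
Before data[y + 3] := tot + tot + 8: acc + y <= 2
Before tot := y - 9: acc + y <= 2
Before data[3] := 2*tot + 2*y - 5: acc + y <= 2
The weakest precondition is acc + y <= 2.
Check whether acc + y <= 4 implies it.
Countermodel: at the initial state acc = 3, y = 0, the precondition holds but the weakest precondition fails.
Answer: invalid


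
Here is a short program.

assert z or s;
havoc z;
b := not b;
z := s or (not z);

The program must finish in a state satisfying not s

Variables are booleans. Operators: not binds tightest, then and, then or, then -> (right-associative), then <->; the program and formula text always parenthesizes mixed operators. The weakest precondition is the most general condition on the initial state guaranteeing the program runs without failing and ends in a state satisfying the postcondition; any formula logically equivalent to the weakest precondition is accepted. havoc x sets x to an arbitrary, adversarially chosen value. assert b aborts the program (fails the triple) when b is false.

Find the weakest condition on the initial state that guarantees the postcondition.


Working backward. After the program, not s must hold.
Before z := s or (not z): not s
Before b := not b: not s
Before havoc z: not s
Before assert z or s: (z or s) and (not s)
Answer: WP = (z or s) and (not s)


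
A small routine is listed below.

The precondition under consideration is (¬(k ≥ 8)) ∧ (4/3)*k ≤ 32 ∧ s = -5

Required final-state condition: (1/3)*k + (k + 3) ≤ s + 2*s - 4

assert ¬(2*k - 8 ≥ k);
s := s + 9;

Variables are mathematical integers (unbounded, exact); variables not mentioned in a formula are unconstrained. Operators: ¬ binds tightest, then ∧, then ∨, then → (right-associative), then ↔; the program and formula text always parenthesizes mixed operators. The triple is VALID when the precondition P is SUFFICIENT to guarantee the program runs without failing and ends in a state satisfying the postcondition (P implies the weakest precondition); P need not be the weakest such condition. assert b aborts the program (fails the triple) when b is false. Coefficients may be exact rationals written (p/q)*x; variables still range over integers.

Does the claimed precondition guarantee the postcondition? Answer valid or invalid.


Working backward. After the program, the postcondition (1/3)*k + (k + 3) ≤ s + 2*s - 4 must hold; in canonical form it is (4/3)*k ≤ 3*s - 7.
Before s := s + 9: (4/3)*k ≤ 3*s + 20
Before assert ¬(2*k - 8 ≥ k): (¬(k ≥ 8)) ∧ (4/3)*k ≤ 3*s + 20
The weakest precondition is (¬(k ≥ 8)) ∧ (4/3)*k ≤ 3*s + 20.
Check whether (¬(k ≥ 8)) ∧ (4/3)*k ≤ 32 ∧ s = -5 implies it.
Countermodel: at the initial state k = 4, s = -5, the precondition holds but the weakest precondition fails.
Answer: invalid


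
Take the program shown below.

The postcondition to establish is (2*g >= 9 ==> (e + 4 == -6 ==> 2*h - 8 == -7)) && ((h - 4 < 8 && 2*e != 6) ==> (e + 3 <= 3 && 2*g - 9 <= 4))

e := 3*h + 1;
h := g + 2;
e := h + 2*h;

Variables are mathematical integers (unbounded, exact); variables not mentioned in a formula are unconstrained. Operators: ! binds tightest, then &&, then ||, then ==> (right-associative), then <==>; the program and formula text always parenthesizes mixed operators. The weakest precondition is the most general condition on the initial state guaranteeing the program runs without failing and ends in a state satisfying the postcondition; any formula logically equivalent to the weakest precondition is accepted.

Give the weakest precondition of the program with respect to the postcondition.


Working backward. After the program, the postcondition (2*g >= 9 ==> (e + 4 == -6 ==> 2*h - 8 == -7)) && ((h - 4 < 8 && 2*e != 6) ==> (e + 3 <= 3 && 2*g - 9 <= 4)) must hold; in canonical form it is (2*g >= 9 ==> (e == -10 ==> 2*h == 1)) && ((h < 12 && 2*e != 6) ==> (e <= 0 && 2*g <= 13)).
Before e := h + 2*h: (2*g >= 9 ==> (3*h == -10 ==> 2*h == 1)) && ((h < 12 && 6*h != 6) ==> (3*h <= 0 && 2*g <= 13))
Before h := g + 2: (2*g >= 9 ==> (3*g == -16 ==> 2*g == -3)) && ((g < 10 && 6*g != -6) ==> (3*g <= -6 && 2*g <= 13))
Before e := 3*h + 1: (2*g >= 9 ==> (3*g == -16 ==> 2*g == -3)) && ((g < 10 && 6*g != -6) ==> (3*g <= -6 && 2*g <= 13))
Answer: WP = (2*g >= 9 ==> (3*g == -16 ==> 2*g == -3)) && ((g < 10 && 6*g != -6) ==> (3*g <= -6 && 2*g <= 13))


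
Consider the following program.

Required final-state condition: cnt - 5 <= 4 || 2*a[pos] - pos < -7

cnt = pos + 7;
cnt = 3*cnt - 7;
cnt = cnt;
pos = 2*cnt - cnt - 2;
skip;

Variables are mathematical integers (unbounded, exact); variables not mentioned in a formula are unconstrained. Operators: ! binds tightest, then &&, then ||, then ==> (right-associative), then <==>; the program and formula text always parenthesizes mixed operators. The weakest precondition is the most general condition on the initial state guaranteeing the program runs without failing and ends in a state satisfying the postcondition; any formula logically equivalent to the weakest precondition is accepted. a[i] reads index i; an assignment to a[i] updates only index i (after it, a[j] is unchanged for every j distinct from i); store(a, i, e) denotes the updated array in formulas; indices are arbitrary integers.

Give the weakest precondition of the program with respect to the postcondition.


Working backward. After the program, the postcondition cnt - 5 <= 4 || 2*a[pos] - pos < -7 must hold; in canonical form it is cnt <= 9 || 2*a[pos] < pos - 7.
Before skip: cnt <= 9 || 2*a[pos] < pos - 7
Before pos := 2*cnt - cnt - 2: cnt <= 9 || 2*a[cnt - 2] < cnt - 9
Before cnt := cnt: cnt <= 9 || 2*a[cnt - 2] < cnt - 9
Before cnt := 3*cnt - 7: 3*cnt <= 16 || 2*a[3*cnt - 9] < 3*cnt - 16
Before cnt := pos + 7: 3*pos <= -5 || 2*a[3*pos + 12] < 3*pos + 5
Answer: WP = 3*pos <= -5 || 2*a[3*pos + 12] < 3*pos + 5


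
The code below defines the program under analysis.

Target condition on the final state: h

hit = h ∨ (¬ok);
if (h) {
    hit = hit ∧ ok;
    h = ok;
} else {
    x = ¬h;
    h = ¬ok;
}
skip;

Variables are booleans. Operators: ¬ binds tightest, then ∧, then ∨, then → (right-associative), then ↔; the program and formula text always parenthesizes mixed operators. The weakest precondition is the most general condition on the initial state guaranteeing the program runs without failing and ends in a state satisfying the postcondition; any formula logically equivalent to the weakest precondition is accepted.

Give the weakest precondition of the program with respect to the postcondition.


Working backward. After the program, h must hold.
Before skip: h
Then branch requires ok; else branch requires ¬ok.
Before the if: (h → ok) ∧ ((¬h) → (¬ok))
Before hit := h ∨ (¬ok): (h → ok) ∧ ((¬h) → (¬ok))
Answer: WP = (h → ok) ∧ ((¬h) → (¬ok))


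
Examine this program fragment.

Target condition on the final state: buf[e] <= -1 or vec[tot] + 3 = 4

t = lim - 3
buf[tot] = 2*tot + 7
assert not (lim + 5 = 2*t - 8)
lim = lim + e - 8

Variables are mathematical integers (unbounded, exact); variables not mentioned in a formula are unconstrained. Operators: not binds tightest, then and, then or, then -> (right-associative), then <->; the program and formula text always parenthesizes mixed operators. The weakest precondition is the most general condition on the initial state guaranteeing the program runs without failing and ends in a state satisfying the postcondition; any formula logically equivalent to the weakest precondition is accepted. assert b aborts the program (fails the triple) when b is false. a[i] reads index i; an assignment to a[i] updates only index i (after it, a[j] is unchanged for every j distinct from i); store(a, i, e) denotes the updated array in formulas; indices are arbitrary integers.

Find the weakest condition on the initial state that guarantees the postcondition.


Working backward. After the program, the postcondition buf[e] <= -1 or vec[tot] + 3 = 4 must hold; in canonical form it is buf[e] <= -1 or vec[tot] = 1.
Before lim := lim + e - 8: buf[e] <= -1 or vec[tot] = 1
Before assert not (lim + 5 = 2*t - 8): (not (lim = 2*t - 13)) and (buf[e] <= -1 or vec[tot] = 1)
Before buf[tot] := 2*tot + 7: (not (lim = 2*t - 13)) and (store(buf, tot, 2*tot + 7)[e] <= -1 or vec[tot] = 1)
Before t := lim - 3: (not (lim = 19)) and (store(buf, tot, 2*tot + 7)[e] <= -1 or vec[tot] = 1)
Answer: WP = (not (lim = 19)) and (store(buf, tot, 2*tot + 7)[e] <= -1 or vec[tot] = 1)


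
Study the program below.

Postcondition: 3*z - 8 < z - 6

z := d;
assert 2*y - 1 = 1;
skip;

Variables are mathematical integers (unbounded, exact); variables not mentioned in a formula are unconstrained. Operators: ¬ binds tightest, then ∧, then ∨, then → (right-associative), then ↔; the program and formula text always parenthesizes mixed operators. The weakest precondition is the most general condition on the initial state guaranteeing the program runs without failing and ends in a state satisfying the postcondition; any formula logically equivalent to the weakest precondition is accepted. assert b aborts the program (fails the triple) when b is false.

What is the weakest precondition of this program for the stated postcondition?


Working backward. After the program, the postcondition 3*z - 8 < z - 6 must hold; in canonical form it is 2*z < 2.
Before skip: 2*z < 2
Before assert 2*y - 1 = 1: 2*y = 2 ∧ 2*z < 2
Before z := d: 2*y = 2 ∧ 2*d < 2
Answer: WP = 2*y = 2 ∧ 2*d < 2


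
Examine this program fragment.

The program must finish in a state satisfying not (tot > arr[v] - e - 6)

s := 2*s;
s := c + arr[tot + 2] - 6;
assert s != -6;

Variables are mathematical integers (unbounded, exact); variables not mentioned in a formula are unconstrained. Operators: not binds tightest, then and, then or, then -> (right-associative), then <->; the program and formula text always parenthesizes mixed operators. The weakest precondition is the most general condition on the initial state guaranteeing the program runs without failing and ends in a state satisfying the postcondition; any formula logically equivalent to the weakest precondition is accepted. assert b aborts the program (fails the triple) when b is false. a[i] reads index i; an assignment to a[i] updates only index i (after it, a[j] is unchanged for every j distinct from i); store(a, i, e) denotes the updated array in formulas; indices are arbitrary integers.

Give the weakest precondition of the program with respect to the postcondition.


Working backward. After the program, the postcondition not (tot > arr[v] - e - 6) must hold; in canonical form it is not (e + tot > arr[v] - 6).
Before assert s != -6: s != -6 and (not (e + tot > arr[v] - 6))
Before s := c + arr[tot + 2] - 6: arr[tot + 2] + c != 0 and (not (e + tot > arr[v] - 6))
Before s := 2*s: arr[tot + 2] + c != 0 and (not (e + tot > arr[v] - 6))
Answer: WP = arr[tot + 2] + c != 0 and (not (e + tot > arr[v] - 6))


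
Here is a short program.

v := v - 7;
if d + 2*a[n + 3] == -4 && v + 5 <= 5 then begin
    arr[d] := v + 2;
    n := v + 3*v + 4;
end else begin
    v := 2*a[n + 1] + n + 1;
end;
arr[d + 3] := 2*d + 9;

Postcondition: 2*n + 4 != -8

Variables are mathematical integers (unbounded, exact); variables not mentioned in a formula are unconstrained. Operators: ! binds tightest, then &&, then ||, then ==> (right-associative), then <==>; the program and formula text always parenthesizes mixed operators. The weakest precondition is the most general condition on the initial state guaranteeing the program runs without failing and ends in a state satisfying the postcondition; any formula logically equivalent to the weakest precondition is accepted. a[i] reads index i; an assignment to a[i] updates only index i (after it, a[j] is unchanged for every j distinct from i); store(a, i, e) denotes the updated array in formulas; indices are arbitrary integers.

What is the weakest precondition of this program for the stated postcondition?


Working backward. After the program, the postcondition 2*n + 4 != -8 must hold; in canonical form it is 2*n != -12.
Before arr[d + 3] := 2*d + 9: 2*n != -12
Then branch requires 8*v != -20; else branch requires 2*n != -12.
Before the if: ((2*a[n + 3] + d == -4 && v <= 0) ==> 8*v != -20) && ((!(2*a[n + 3] + d == -4 && v <= 0)) ==> 2*n != -12)
Before v := v - 7: ((2*a[n + 3] + d == -4 && v <= 7) ==> 8*v != 36) && ((!(2*a[n + 3] + d == -4 && v <= 7)) ==> 2*n != -12)
Answer: WP = ((2*a[n + 3] + d == -4 && v <= 7) ==> 8*v != 36) && ((!(2*a[n + 3] + d == -4 && v <= 7)) ==> 2*n != -12)


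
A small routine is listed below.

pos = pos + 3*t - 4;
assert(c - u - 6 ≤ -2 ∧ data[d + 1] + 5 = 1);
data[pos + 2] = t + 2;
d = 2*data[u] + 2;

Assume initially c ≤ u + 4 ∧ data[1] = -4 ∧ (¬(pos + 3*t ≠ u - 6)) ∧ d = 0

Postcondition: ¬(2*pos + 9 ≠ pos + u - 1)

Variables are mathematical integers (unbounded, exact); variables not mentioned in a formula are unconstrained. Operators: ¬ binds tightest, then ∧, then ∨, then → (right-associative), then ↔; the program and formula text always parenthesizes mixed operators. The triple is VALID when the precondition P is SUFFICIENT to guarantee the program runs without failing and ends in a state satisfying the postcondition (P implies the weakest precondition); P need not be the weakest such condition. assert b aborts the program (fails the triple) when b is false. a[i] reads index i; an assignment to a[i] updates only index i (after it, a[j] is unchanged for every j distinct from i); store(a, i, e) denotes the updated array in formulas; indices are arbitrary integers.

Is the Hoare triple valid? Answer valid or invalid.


Working backward. After the program, the postcondition ¬(2*pos + 9 ≠ pos + u - 1) must hold; in canonical form it is ¬(pos ≠ u - 10).
Before d := 2*data[u] + 2: ¬(pos ≠ u - 10)
Before data[pos + 2] := t + 2: ¬(pos ≠ u - 10)
Before assert c - u - 6 ≤ -2 ∧ data[d + 1] + 5 = 1: c ≤ u + 4 ∧ data[d + 1] = -4 ∧ (¬(pos ≠ u - 10))
Before pos := pos + 3*t - 4: c ≤ u + 4 ∧ data[d + 1] = -4 ∧ (¬(pos + 3*t ≠ u - 6))
The weakest precondition is c ≤ u + 4 ∧ data[d + 1] = -4 ∧ (¬(pos + 3*t ≠ u - 6)).
Check whether c ≤ u + 4 ∧ data[1] = -4 ∧ (¬(pos + 3*t ≠ u - 6)) ∧ d = 0 implies it.
Every state satisfying the precondition satisfies the weakest precondition: the implication holds.
Answer: valid


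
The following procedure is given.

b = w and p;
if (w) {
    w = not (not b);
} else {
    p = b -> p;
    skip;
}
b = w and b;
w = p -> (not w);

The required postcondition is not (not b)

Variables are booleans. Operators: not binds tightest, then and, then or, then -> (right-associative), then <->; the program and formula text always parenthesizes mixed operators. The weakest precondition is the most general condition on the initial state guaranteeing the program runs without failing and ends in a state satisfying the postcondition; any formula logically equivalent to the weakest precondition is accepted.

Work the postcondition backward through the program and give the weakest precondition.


Working backward. After the program, the postcondition not (not b) must hold; in canonical form it is b.
Before w := p -> (not w): b
Before b := w and b: w and b
Then branch requires b; else branch requires w and b.
Before the if: (w -> b) and ((not w) -> (w and b))
Before b := w and p: (w -> (w and p)) and ((not w) -> (w and p))
Answer: WP = (w -> (w and p)) and ((not w) -> (w and p))


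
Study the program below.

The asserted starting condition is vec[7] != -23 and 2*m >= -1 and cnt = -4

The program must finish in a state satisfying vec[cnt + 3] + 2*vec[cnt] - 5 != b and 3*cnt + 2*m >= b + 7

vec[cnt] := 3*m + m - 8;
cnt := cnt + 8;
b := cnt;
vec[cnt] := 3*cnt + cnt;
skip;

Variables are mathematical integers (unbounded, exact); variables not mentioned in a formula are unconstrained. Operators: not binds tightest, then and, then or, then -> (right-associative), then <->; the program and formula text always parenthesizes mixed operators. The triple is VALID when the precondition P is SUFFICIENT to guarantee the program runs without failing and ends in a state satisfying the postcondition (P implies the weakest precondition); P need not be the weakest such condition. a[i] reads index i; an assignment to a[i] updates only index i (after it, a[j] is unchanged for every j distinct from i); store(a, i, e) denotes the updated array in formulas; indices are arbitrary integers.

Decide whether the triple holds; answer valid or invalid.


Working backward. After the program, the postcondition vec[cnt + 3] + 2*vec[cnt] - 5 != b and 3*cnt + 2*m >= b + 7 must hold; in canonical form it is vec[cnt + 3] + 2*vec[cnt] != b + 5 and 3*cnt + 2*m >= b + 7.
Before skip: vec[cnt + 3] + 2*vec[cnt] != b + 5 and 3*cnt + 2*m >= b + 7
Before vec[cnt] := 3*cnt + cnt: store(vec, cnt, 4*cnt)[cnt + 3] + 2*store(vec, cnt, 4*cnt)[cnt] != b + 5 and 3*cnt + 2*m >= b + 7
Before b := cnt: store(vec, cnt, 4*cnt)[cnt + 3] + 2*store(vec, cnt, 4*cnt)[cnt] != cnt + 5 and 2*cnt + 2*m >= 7
Before cnt := cnt + 8: store(vec, cnt + 8, 4*cnt + 32)[cnt + 11] + 2*store(vec, cnt + 8, 4*cnt + 32)[cnt + 8] != cnt + 13 and 2*cnt + 2*m >= -9
Before vec[cnt] := 3*m + m - 8: store(store(vec, cnt, 4*m - 8), cnt + 8, 4*cnt + 32)[cnt + 11] + 2*store(store(vec, cnt, 4*m - 8), cnt + 8, 4*cnt + 32)[cnt + 8] != cnt + 13 and 2*cnt + 2*m >= -9
The weakest precondition is store(store(vec, cnt, 4*m - 8), cnt + 8, 4*cnt + 32)[cnt + 11] + 2*store(store(vec, cnt, 4*m - 8), cnt + 8, 4*cnt + 32)[cnt + 8] != cnt + 13 and 2*cnt + 2*m >= -9.
Check whether vec[7] != -23 and 2*m >= -1 and cnt = -4 implies it.
Every state satisfying the precondition satisfies the weakest precondition: the implication holds.
Answer: valid


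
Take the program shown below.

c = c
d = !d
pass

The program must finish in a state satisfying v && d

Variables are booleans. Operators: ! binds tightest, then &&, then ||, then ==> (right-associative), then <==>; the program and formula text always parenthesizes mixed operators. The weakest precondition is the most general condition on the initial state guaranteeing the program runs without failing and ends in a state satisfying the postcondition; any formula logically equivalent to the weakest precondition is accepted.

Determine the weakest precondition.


Working backward. After the program, v && d must hold.
Before skip: v && d
Before d := !d: v && (!d)
Before c := c: v && (!d)
Answer: WP = v && (!d)


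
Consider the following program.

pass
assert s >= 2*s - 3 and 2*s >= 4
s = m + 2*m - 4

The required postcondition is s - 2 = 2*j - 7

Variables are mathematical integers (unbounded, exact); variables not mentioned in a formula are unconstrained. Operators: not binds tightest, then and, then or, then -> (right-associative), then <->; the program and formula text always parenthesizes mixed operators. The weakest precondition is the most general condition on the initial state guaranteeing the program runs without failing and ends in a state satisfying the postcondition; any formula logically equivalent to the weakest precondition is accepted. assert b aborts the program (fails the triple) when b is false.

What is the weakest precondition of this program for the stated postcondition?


Working backward. After the program, the postcondition s - 2 = 2*j - 7 must hold; in canonical form it is s = 2*j - 5.
Before s := m + 2*m - 4: 3*m = 2*j - 1
Before assert s >= 2*s - 3 and 2*s >= 4: s <= 3 and 2*s >= 4 and 3*m = 2*j - 1
Before skip: s <= 3 and 2*s >= 4 and 3*m = 2*j - 1
Answer: WP = s <= 3 and 2*s >= 4 and 3*m = 2*j - 1


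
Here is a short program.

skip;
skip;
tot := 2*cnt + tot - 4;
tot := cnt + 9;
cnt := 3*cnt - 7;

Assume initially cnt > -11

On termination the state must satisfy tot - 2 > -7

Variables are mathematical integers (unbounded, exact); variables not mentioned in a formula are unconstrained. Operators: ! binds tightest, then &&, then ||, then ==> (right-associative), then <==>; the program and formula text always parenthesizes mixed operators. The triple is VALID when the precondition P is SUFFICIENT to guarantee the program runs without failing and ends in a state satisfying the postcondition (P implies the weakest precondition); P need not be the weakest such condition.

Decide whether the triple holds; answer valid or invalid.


Working backward. After the program, the postcondition tot - 2 > -7 must hold; in canonical form it is tot > -5.
Before cnt := 3*cnt - 7: tot > -5
Before tot := cnt + 9: cnt > -14
Before tot := 2*cnt + tot - 4: cnt > -14
Before skip: cnt > -14
Before skip: cnt > -14
The weakest precondition is cnt > -14.
Check whether cnt > -11 implies it.
Every state satisfying the precondition satisfies the weakest precondition: the implication holds.
Answer: valid


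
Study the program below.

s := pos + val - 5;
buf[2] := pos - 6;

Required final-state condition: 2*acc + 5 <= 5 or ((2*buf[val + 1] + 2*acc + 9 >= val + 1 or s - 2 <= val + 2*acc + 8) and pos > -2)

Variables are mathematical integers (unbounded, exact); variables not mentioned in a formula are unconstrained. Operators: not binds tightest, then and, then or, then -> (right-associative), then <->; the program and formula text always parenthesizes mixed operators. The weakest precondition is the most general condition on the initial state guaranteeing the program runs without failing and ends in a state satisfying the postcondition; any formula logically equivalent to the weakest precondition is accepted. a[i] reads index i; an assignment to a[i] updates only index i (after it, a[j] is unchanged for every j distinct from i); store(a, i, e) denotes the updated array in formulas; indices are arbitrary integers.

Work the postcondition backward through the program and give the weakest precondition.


Working backward. After the program, the postcondition 2*acc + 5 <= 5 or ((2*buf[val + 1] + 2*acc + 9 >= val + 1 or s - 2 <= val + 2*acc + 8) and pos > -2) must hold; in canonical form it is 2*acc <= 0 or ((2*buf[val + 1] + 2*acc >= val - 8 or s <= 2*acc + val + 10) and pos > -2).
Before buf[2] := pos - 6: 2*acc <= 0 or ((2*store(buf, 2, pos - 6)[val + 1] + 2*acc >= val - 8 or s <= 2*acc + val + 10) and pos > -2)
Before s := pos + val - 5: 2*acc <= 0 or ((2*store(buf, 2, pos - 6)[val + 1] + 2*acc >= val - 8 or pos <= 2*acc + 15) and pos > -2)
Answer: WP = 2*acc <= 0 or ((2*store(buf, 2, pos - 6)[val + 1] + 2*acc >= val - 8 or pos <= 2*acc + 15) and pos > -2)


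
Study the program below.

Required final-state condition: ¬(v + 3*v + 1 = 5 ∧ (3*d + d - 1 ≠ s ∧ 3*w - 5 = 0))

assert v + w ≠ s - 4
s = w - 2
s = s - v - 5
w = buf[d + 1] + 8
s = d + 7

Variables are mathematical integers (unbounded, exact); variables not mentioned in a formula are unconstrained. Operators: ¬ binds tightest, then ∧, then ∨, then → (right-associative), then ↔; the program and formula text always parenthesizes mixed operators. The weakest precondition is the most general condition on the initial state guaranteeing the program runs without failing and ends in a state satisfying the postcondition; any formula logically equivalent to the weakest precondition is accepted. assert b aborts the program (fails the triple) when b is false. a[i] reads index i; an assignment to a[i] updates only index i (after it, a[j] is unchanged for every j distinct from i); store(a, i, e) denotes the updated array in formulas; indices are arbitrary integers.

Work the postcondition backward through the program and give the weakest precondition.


Working backward. After the program, the postcondition ¬(v + 3*v + 1 = 5 ∧ (3*d + d - 1 ≠ s ∧ 3*w - 5 = 0)) must hold; in canonical form it is ¬(4*v = 4 ∧ 4*d ≠ s + 1 ∧ 3*w = 5).
Before s := d + 7: ¬(4*v = 4 ∧ 3*d ≠ 8 ∧ 3*w = 5)
Before w := buf[d + 1] + 8: ¬(4*v = 4 ∧ 3*d ≠ 8 ∧ 3*buf[d + 1] = -19)
Before s := s - v - 5: ¬(4*v = 4 ∧ 3*d ≠ 8 ∧ 3*buf[d + 1] = -19)
Before s := w - 2: ¬(4*v = 4 ∧ 3*d ≠ 8 ∧ 3*buf[d + 1] = -19)
Before assert v + w ≠ s - 4: v + w ≠ s - 4 ∧ (¬(4*v = 4 ∧ 3*d ≠ 8 ∧ 3*buf[d + 1] = -19))
Answer: WP = v + w ≠ s - 4 ∧ (¬(4*v = 4 ∧ 3*d ≠ 8 ∧ 3*buf[d + 1] = -19))
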